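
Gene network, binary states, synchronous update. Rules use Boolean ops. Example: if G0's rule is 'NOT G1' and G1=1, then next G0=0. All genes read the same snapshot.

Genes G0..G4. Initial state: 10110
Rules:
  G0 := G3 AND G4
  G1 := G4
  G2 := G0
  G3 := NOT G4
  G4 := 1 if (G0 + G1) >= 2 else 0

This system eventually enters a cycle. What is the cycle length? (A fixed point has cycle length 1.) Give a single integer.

Answer: 1

Derivation:
Step 0: 10110
Step 1: G0=G3&G4=1&0=0 G1=G4=0 G2=G0=1 G3=NOT G4=NOT 0=1 G4=(1+0>=2)=0 -> 00110
Step 2: G0=G3&G4=1&0=0 G1=G4=0 G2=G0=0 G3=NOT G4=NOT 0=1 G4=(0+0>=2)=0 -> 00010
Step 3: G0=G3&G4=1&0=0 G1=G4=0 G2=G0=0 G3=NOT G4=NOT 0=1 G4=(0+0>=2)=0 -> 00010
State from step 3 equals state from step 2 -> cycle length 1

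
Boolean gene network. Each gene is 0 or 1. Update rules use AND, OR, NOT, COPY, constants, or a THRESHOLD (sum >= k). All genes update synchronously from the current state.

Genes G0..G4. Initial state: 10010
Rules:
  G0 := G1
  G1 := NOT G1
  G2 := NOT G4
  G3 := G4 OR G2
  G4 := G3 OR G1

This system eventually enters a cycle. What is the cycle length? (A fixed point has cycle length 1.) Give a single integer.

Step 0: 10010
Step 1: G0=G1=0 G1=NOT G1=NOT 0=1 G2=NOT G4=NOT 0=1 G3=G4|G2=0|0=0 G4=G3|G1=1|0=1 -> 01101
Step 2: G0=G1=1 G1=NOT G1=NOT 1=0 G2=NOT G4=NOT 1=0 G3=G4|G2=1|1=1 G4=G3|G1=0|1=1 -> 10011
Step 3: G0=G1=0 G1=NOT G1=NOT 0=1 G2=NOT G4=NOT 1=0 G3=G4|G2=1|0=1 G4=G3|G1=1|0=1 -> 01011
Step 4: G0=G1=1 G1=NOT G1=NOT 1=0 G2=NOT G4=NOT 1=0 G3=G4|G2=1|0=1 G4=G3|G1=1|1=1 -> 10011
State from step 4 equals state from step 2 -> cycle length 2

Answer: 2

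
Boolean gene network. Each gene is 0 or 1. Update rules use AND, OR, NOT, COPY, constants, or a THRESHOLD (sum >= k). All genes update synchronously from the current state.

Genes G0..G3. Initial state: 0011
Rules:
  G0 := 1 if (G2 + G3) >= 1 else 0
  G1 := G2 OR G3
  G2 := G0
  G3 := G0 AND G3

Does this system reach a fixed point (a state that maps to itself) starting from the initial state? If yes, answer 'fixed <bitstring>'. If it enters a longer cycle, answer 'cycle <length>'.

Step 0: 0011
Step 1: G0=(1+1>=1)=1 G1=G2|G3=1|1=1 G2=G0=0 G3=G0&G3=0&1=0 -> 1100
Step 2: G0=(0+0>=1)=0 G1=G2|G3=0|0=0 G2=G0=1 G3=G0&G3=1&0=0 -> 0010
Step 3: G0=(1+0>=1)=1 G1=G2|G3=1|0=1 G2=G0=0 G3=G0&G3=0&0=0 -> 1100
Cycle of length 2 starting at step 1 -> no fixed point

Answer: cycle 2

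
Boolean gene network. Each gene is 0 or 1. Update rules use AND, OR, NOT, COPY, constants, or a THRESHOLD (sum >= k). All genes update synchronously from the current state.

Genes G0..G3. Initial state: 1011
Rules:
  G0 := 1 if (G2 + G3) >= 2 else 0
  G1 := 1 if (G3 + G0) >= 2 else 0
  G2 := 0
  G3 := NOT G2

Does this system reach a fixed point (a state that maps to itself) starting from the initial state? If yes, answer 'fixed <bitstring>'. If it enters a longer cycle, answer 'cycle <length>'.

Step 0: 1011
Step 1: G0=(1+1>=2)=1 G1=(1+1>=2)=1 G2=0(const) G3=NOT G2=NOT 1=0 -> 1100
Step 2: G0=(0+0>=2)=0 G1=(0+1>=2)=0 G2=0(const) G3=NOT G2=NOT 0=1 -> 0001
Step 3: G0=(0+1>=2)=0 G1=(1+0>=2)=0 G2=0(const) G3=NOT G2=NOT 0=1 -> 0001
Fixed point reached at step 2: 0001

Answer: fixed 0001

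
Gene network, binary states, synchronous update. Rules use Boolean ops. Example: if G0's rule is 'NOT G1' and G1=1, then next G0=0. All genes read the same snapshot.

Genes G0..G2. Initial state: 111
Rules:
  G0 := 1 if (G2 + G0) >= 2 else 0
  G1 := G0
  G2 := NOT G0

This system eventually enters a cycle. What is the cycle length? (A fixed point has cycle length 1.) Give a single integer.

Answer: 1

Derivation:
Step 0: 111
Step 1: G0=(1+1>=2)=1 G1=G0=1 G2=NOT G0=NOT 1=0 -> 110
Step 2: G0=(0+1>=2)=0 G1=G0=1 G2=NOT G0=NOT 1=0 -> 010
Step 3: G0=(0+0>=2)=0 G1=G0=0 G2=NOT G0=NOT 0=1 -> 001
Step 4: G0=(1+0>=2)=0 G1=G0=0 G2=NOT G0=NOT 0=1 -> 001
State from step 4 equals state from step 3 -> cycle length 1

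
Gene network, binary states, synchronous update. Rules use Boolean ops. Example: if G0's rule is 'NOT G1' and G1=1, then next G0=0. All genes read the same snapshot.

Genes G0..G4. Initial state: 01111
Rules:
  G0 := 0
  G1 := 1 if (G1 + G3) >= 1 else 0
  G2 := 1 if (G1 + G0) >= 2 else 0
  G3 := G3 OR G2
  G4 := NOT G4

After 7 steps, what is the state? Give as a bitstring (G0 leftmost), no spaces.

Step 1: G0=0(const) G1=(1+1>=1)=1 G2=(1+0>=2)=0 G3=G3|G2=1|1=1 G4=NOT G4=NOT 1=0 -> 01010
Step 2: G0=0(const) G1=(1+1>=1)=1 G2=(1+0>=2)=0 G3=G3|G2=1|0=1 G4=NOT G4=NOT 0=1 -> 01011
Step 3: G0=0(const) G1=(1+1>=1)=1 G2=(1+0>=2)=0 G3=G3|G2=1|0=1 G4=NOT G4=NOT 1=0 -> 01010
Step 4: G0=0(const) G1=(1+1>=1)=1 G2=(1+0>=2)=0 G3=G3|G2=1|0=1 G4=NOT G4=NOT 0=1 -> 01011
Step 5: G0=0(const) G1=(1+1>=1)=1 G2=(1+0>=2)=0 G3=G3|G2=1|0=1 G4=NOT G4=NOT 1=0 -> 01010
Step 6: G0=0(const) G1=(1+1>=1)=1 G2=(1+0>=2)=0 G3=G3|G2=1|0=1 G4=NOT G4=NOT 0=1 -> 01011
Step 7: G0=0(const) G1=(1+1>=1)=1 G2=(1+0>=2)=0 G3=G3|G2=1|0=1 G4=NOT G4=NOT 1=0 -> 01010

01010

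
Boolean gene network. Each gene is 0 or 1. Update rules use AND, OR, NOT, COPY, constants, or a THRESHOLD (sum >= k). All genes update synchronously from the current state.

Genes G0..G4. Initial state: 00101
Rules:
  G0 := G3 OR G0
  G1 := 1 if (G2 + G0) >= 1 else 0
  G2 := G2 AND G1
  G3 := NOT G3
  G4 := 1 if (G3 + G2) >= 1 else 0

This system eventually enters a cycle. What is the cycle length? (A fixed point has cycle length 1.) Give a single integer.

Answer: 2

Derivation:
Step 0: 00101
Step 1: G0=G3|G0=0|0=0 G1=(1+0>=1)=1 G2=G2&G1=1&0=0 G3=NOT G3=NOT 0=1 G4=(0+1>=1)=1 -> 01011
Step 2: G0=G3|G0=1|0=1 G1=(0+0>=1)=0 G2=G2&G1=0&1=0 G3=NOT G3=NOT 1=0 G4=(1+0>=1)=1 -> 10001
Step 3: G0=G3|G0=0|1=1 G1=(0+1>=1)=1 G2=G2&G1=0&0=0 G3=NOT G3=NOT 0=1 G4=(0+0>=1)=0 -> 11010
Step 4: G0=G3|G0=1|1=1 G1=(0+1>=1)=1 G2=G2&G1=0&1=0 G3=NOT G3=NOT 1=0 G4=(1+0>=1)=1 -> 11001
Step 5: G0=G3|G0=0|1=1 G1=(0+1>=1)=1 G2=G2&G1=0&1=0 G3=NOT G3=NOT 0=1 G4=(0+0>=1)=0 -> 11010
State from step 5 equals state from step 3 -> cycle length 2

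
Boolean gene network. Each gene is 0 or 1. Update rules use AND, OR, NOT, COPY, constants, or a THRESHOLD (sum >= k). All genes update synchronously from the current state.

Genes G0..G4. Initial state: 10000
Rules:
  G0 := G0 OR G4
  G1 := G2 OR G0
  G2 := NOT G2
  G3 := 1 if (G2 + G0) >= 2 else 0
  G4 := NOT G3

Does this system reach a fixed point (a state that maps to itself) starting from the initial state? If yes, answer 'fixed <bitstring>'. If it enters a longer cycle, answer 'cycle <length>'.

Answer: cycle 2

Derivation:
Step 0: 10000
Step 1: G0=G0|G4=1|0=1 G1=G2|G0=0|1=1 G2=NOT G2=NOT 0=1 G3=(0+1>=2)=0 G4=NOT G3=NOT 0=1 -> 11101
Step 2: G0=G0|G4=1|1=1 G1=G2|G0=1|1=1 G2=NOT G2=NOT 1=0 G3=(1+1>=2)=1 G4=NOT G3=NOT 0=1 -> 11011
Step 3: G0=G0|G4=1|1=1 G1=G2|G0=0|1=1 G2=NOT G2=NOT 0=1 G3=(0+1>=2)=0 G4=NOT G3=NOT 1=0 -> 11100
Step 4: G0=G0|G4=1|0=1 G1=G2|G0=1|1=1 G2=NOT G2=NOT 1=0 G3=(1+1>=2)=1 G4=NOT G3=NOT 0=1 -> 11011
Cycle of length 2 starting at step 2 -> no fixed point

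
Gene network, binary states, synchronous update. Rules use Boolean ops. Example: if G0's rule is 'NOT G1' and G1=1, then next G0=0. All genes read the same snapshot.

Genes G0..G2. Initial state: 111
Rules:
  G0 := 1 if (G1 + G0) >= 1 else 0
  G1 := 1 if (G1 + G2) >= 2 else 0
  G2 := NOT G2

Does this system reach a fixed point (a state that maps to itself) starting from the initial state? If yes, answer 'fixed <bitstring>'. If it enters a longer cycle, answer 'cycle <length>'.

Step 0: 111
Step 1: G0=(1+1>=1)=1 G1=(1+1>=2)=1 G2=NOT G2=NOT 1=0 -> 110
Step 2: G0=(1+1>=1)=1 G1=(1+0>=2)=0 G2=NOT G2=NOT 0=1 -> 101
Step 3: G0=(0+1>=1)=1 G1=(0+1>=2)=0 G2=NOT G2=NOT 1=0 -> 100
Step 4: G0=(0+1>=1)=1 G1=(0+0>=2)=0 G2=NOT G2=NOT 0=1 -> 101
Cycle of length 2 starting at step 2 -> no fixed point

Answer: cycle 2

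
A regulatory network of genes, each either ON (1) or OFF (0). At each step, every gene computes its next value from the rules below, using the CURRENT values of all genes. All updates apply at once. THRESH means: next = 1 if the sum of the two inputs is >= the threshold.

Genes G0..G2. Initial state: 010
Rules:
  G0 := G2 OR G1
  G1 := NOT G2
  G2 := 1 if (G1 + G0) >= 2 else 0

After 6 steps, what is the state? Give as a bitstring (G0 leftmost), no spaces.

Step 1: G0=G2|G1=0|1=1 G1=NOT G2=NOT 0=1 G2=(1+0>=2)=0 -> 110
Step 2: G0=G2|G1=0|1=1 G1=NOT G2=NOT 0=1 G2=(1+1>=2)=1 -> 111
Step 3: G0=G2|G1=1|1=1 G1=NOT G2=NOT 1=0 G2=(1+1>=2)=1 -> 101
Step 4: G0=G2|G1=1|0=1 G1=NOT G2=NOT 1=0 G2=(0+1>=2)=0 -> 100
Step 5: G0=G2|G1=0|0=0 G1=NOT G2=NOT 0=1 G2=(0+1>=2)=0 -> 010
Step 6: G0=G2|G1=0|1=1 G1=NOT G2=NOT 0=1 G2=(1+0>=2)=0 -> 110

110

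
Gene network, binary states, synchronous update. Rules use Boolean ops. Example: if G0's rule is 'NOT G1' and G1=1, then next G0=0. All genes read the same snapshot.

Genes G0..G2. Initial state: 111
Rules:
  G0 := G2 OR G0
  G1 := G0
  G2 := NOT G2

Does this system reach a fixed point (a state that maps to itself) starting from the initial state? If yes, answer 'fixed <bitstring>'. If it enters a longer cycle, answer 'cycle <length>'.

Step 0: 111
Step 1: G0=G2|G0=1|1=1 G1=G0=1 G2=NOT G2=NOT 1=0 -> 110
Step 2: G0=G2|G0=0|1=1 G1=G0=1 G2=NOT G2=NOT 0=1 -> 111
Cycle of length 2 starting at step 0 -> no fixed point

Answer: cycle 2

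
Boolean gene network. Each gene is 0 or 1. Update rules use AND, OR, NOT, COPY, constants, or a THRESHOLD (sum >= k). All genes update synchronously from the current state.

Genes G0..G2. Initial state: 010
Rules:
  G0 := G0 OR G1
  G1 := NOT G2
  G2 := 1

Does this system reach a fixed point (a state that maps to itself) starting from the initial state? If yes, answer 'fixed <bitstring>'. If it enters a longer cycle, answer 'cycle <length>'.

Answer: fixed 101

Derivation:
Step 0: 010
Step 1: G0=G0|G1=0|1=1 G1=NOT G2=NOT 0=1 G2=1(const) -> 111
Step 2: G0=G0|G1=1|1=1 G1=NOT G2=NOT 1=0 G2=1(const) -> 101
Step 3: G0=G0|G1=1|0=1 G1=NOT G2=NOT 1=0 G2=1(const) -> 101
Fixed point reached at step 2: 101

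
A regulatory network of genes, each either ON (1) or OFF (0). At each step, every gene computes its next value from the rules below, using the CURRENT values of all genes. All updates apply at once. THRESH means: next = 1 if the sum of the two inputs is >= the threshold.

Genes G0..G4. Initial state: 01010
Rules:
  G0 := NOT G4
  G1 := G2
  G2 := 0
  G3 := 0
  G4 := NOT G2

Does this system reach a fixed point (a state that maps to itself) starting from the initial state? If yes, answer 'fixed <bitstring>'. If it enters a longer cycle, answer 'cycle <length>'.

Answer: fixed 00001

Derivation:
Step 0: 01010
Step 1: G0=NOT G4=NOT 0=1 G1=G2=0 G2=0(const) G3=0(const) G4=NOT G2=NOT 0=1 -> 10001
Step 2: G0=NOT G4=NOT 1=0 G1=G2=0 G2=0(const) G3=0(const) G4=NOT G2=NOT 0=1 -> 00001
Step 3: G0=NOT G4=NOT 1=0 G1=G2=0 G2=0(const) G3=0(const) G4=NOT G2=NOT 0=1 -> 00001
Fixed point reached at step 2: 00001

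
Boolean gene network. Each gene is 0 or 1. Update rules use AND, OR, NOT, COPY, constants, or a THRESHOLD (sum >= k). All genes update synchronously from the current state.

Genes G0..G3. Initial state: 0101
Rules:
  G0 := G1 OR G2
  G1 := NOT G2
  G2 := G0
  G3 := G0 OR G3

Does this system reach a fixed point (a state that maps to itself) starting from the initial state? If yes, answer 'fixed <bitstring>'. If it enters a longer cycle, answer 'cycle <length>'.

Answer: fixed 1011

Derivation:
Step 0: 0101
Step 1: G0=G1|G2=1|0=1 G1=NOT G2=NOT 0=1 G2=G0=0 G3=G0|G3=0|1=1 -> 1101
Step 2: G0=G1|G2=1|0=1 G1=NOT G2=NOT 0=1 G2=G0=1 G3=G0|G3=1|1=1 -> 1111
Step 3: G0=G1|G2=1|1=1 G1=NOT G2=NOT 1=0 G2=G0=1 G3=G0|G3=1|1=1 -> 1011
Step 4: G0=G1|G2=0|1=1 G1=NOT G2=NOT 1=0 G2=G0=1 G3=G0|G3=1|1=1 -> 1011
Fixed point reached at step 3: 1011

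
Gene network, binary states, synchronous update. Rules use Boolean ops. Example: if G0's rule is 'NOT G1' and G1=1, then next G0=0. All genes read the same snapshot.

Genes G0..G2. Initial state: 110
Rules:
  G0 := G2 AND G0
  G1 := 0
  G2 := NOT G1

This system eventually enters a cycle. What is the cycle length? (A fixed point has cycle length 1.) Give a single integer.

Answer: 1

Derivation:
Step 0: 110
Step 1: G0=G2&G0=0&1=0 G1=0(const) G2=NOT G1=NOT 1=0 -> 000
Step 2: G0=G2&G0=0&0=0 G1=0(const) G2=NOT G1=NOT 0=1 -> 001
Step 3: G0=G2&G0=1&0=0 G1=0(const) G2=NOT G1=NOT 0=1 -> 001
State from step 3 equals state from step 2 -> cycle length 1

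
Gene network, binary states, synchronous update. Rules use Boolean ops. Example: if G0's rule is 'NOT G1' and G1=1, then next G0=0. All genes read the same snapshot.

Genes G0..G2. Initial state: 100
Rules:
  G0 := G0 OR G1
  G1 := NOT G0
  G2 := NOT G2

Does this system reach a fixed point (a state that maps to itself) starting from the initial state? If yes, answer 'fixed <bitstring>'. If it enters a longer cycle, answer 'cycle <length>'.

Answer: cycle 2

Derivation:
Step 0: 100
Step 1: G0=G0|G1=1|0=1 G1=NOT G0=NOT 1=0 G2=NOT G2=NOT 0=1 -> 101
Step 2: G0=G0|G1=1|0=1 G1=NOT G0=NOT 1=0 G2=NOT G2=NOT 1=0 -> 100
Cycle of length 2 starting at step 0 -> no fixed point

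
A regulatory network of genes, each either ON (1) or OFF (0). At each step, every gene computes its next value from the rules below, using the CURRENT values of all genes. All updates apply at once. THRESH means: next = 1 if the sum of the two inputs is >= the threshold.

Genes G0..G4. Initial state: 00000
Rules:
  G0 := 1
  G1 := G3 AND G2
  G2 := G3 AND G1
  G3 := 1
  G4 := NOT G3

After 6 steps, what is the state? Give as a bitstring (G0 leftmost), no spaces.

Step 1: G0=1(const) G1=G3&G2=0&0=0 G2=G3&G1=0&0=0 G3=1(const) G4=NOT G3=NOT 0=1 -> 10011
Step 2: G0=1(const) G1=G3&G2=1&0=0 G2=G3&G1=1&0=0 G3=1(const) G4=NOT G3=NOT 1=0 -> 10010
Step 3: G0=1(const) G1=G3&G2=1&0=0 G2=G3&G1=1&0=0 G3=1(const) G4=NOT G3=NOT 1=0 -> 10010
Step 4: G0=1(const) G1=G3&G2=1&0=0 G2=G3&G1=1&0=0 G3=1(const) G4=NOT G3=NOT 1=0 -> 10010
Step 5: G0=1(const) G1=G3&G2=1&0=0 G2=G3&G1=1&0=0 G3=1(const) G4=NOT G3=NOT 1=0 -> 10010
Step 6: G0=1(const) G1=G3&G2=1&0=0 G2=G3&G1=1&0=0 G3=1(const) G4=NOT G3=NOT 1=0 -> 10010

10010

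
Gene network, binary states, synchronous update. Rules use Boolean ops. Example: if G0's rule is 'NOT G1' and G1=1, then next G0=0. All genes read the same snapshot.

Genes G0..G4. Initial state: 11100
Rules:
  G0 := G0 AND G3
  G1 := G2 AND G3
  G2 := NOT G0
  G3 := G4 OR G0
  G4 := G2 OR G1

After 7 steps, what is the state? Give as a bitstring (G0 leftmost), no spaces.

Step 1: G0=G0&G3=1&0=0 G1=G2&G3=1&0=0 G2=NOT G0=NOT 1=0 G3=G4|G0=0|1=1 G4=G2|G1=1|1=1 -> 00011
Step 2: G0=G0&G3=0&1=0 G1=G2&G3=0&1=0 G2=NOT G0=NOT 0=1 G3=G4|G0=1|0=1 G4=G2|G1=0|0=0 -> 00110
Step 3: G0=G0&G3=0&1=0 G1=G2&G3=1&1=1 G2=NOT G0=NOT 0=1 G3=G4|G0=0|0=0 G4=G2|G1=1|0=1 -> 01101
Step 4: G0=G0&G3=0&0=0 G1=G2&G3=1&0=0 G2=NOT G0=NOT 0=1 G3=G4|G0=1|0=1 G4=G2|G1=1|1=1 -> 00111
Step 5: G0=G0&G3=0&1=0 G1=G2&G3=1&1=1 G2=NOT G0=NOT 0=1 G3=G4|G0=1|0=1 G4=G2|G1=1|0=1 -> 01111
Step 6: G0=G0&G3=0&1=0 G1=G2&G3=1&1=1 G2=NOT G0=NOT 0=1 G3=G4|G0=1|0=1 G4=G2|G1=1|1=1 -> 01111
Step 7: G0=G0&G3=0&1=0 G1=G2&G3=1&1=1 G2=NOT G0=NOT 0=1 G3=G4|G0=1|0=1 G4=G2|G1=1|1=1 -> 01111

01111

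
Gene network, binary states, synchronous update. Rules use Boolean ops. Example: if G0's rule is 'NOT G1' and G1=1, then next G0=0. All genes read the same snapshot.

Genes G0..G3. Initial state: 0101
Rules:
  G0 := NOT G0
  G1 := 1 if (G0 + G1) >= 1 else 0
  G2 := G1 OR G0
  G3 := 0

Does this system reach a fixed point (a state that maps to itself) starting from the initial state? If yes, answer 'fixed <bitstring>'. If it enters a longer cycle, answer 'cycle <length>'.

Step 0: 0101
Step 1: G0=NOT G0=NOT 0=1 G1=(0+1>=1)=1 G2=G1|G0=1|0=1 G3=0(const) -> 1110
Step 2: G0=NOT G0=NOT 1=0 G1=(1+1>=1)=1 G2=G1|G0=1|1=1 G3=0(const) -> 0110
Step 3: G0=NOT G0=NOT 0=1 G1=(0+1>=1)=1 G2=G1|G0=1|0=1 G3=0(const) -> 1110
Cycle of length 2 starting at step 1 -> no fixed point

Answer: cycle 2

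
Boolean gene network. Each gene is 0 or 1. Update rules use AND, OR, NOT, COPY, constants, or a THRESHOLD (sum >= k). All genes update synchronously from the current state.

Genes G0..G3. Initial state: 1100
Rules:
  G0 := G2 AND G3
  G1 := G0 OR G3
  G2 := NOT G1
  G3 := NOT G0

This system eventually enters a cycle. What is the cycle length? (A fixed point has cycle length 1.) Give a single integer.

Answer: 4

Derivation:
Step 0: 1100
Step 1: G0=G2&G3=0&0=0 G1=G0|G3=1|0=1 G2=NOT G1=NOT 1=0 G3=NOT G0=NOT 1=0 -> 0100
Step 2: G0=G2&G3=0&0=0 G1=G0|G3=0|0=0 G2=NOT G1=NOT 1=0 G3=NOT G0=NOT 0=1 -> 0001
Step 3: G0=G2&G3=0&1=0 G1=G0|G3=0|1=1 G2=NOT G1=NOT 0=1 G3=NOT G0=NOT 0=1 -> 0111
Step 4: G0=G2&G3=1&1=1 G1=G0|G3=0|1=1 G2=NOT G1=NOT 1=0 G3=NOT G0=NOT 0=1 -> 1101
Step 5: G0=G2&G3=0&1=0 G1=G0|G3=1|1=1 G2=NOT G1=NOT 1=0 G3=NOT G0=NOT 1=0 -> 0100
State from step 5 equals state from step 1 -> cycle length 4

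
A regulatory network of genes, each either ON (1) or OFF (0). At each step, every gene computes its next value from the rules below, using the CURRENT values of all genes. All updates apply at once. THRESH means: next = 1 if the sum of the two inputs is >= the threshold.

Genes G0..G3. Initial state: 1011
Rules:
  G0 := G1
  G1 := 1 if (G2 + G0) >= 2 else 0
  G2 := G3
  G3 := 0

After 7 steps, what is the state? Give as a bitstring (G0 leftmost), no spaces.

Step 1: G0=G1=0 G1=(1+1>=2)=1 G2=G3=1 G3=0(const) -> 0110
Step 2: G0=G1=1 G1=(1+0>=2)=0 G2=G3=0 G3=0(const) -> 1000
Step 3: G0=G1=0 G1=(0+1>=2)=0 G2=G3=0 G3=0(const) -> 0000
Step 4: G0=G1=0 G1=(0+0>=2)=0 G2=G3=0 G3=0(const) -> 0000
Step 5: G0=G1=0 G1=(0+0>=2)=0 G2=G3=0 G3=0(const) -> 0000
Step 6: G0=G1=0 G1=(0+0>=2)=0 G2=G3=0 G3=0(const) -> 0000
Step 7: G0=G1=0 G1=(0+0>=2)=0 G2=G3=0 G3=0(const) -> 0000

0000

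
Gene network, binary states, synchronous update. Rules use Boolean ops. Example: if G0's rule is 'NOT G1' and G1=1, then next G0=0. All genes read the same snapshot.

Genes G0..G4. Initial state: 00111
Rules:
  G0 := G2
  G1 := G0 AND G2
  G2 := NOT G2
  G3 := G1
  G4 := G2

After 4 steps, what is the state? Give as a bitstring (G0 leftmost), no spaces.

Step 1: G0=G2=1 G1=G0&G2=0&1=0 G2=NOT G2=NOT 1=0 G3=G1=0 G4=G2=1 -> 10001
Step 2: G0=G2=0 G1=G0&G2=1&0=0 G2=NOT G2=NOT 0=1 G3=G1=0 G4=G2=0 -> 00100
Step 3: G0=G2=1 G1=G0&G2=0&1=0 G2=NOT G2=NOT 1=0 G3=G1=0 G4=G2=1 -> 10001
Step 4: G0=G2=0 G1=G0&G2=1&0=0 G2=NOT G2=NOT 0=1 G3=G1=0 G4=G2=0 -> 00100

00100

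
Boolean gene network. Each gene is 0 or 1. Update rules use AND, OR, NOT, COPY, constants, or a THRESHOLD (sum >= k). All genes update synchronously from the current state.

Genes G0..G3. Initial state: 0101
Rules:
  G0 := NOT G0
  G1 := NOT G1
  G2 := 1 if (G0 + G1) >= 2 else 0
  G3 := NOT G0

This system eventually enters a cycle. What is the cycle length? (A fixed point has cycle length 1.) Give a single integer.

Step 0: 0101
Step 1: G0=NOT G0=NOT 0=1 G1=NOT G1=NOT 1=0 G2=(0+1>=2)=0 G3=NOT G0=NOT 0=1 -> 1001
Step 2: G0=NOT G0=NOT 1=0 G1=NOT G1=NOT 0=1 G2=(1+0>=2)=0 G3=NOT G0=NOT 1=0 -> 0100
Step 3: G0=NOT G0=NOT 0=1 G1=NOT G1=NOT 1=0 G2=(0+1>=2)=0 G3=NOT G0=NOT 0=1 -> 1001
State from step 3 equals state from step 1 -> cycle length 2

Answer: 2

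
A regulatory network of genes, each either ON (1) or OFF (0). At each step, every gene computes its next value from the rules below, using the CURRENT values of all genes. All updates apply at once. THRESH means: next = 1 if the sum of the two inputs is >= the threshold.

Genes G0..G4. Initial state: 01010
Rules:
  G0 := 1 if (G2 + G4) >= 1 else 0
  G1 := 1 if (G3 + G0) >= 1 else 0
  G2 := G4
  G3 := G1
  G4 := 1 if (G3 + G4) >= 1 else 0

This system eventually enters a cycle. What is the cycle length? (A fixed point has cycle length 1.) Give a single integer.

Answer: 1

Derivation:
Step 0: 01010
Step 1: G0=(0+0>=1)=0 G1=(1+0>=1)=1 G2=G4=0 G3=G1=1 G4=(1+0>=1)=1 -> 01011
Step 2: G0=(0+1>=1)=1 G1=(1+0>=1)=1 G2=G4=1 G3=G1=1 G4=(1+1>=1)=1 -> 11111
Step 3: G0=(1+1>=1)=1 G1=(1+1>=1)=1 G2=G4=1 G3=G1=1 G4=(1+1>=1)=1 -> 11111
State from step 3 equals state from step 2 -> cycle length 1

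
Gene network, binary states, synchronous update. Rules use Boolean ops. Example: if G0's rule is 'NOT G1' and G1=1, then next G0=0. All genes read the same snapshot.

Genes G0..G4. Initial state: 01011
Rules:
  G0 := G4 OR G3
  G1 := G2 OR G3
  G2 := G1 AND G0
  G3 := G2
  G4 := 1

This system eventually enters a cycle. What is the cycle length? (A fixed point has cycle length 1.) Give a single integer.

Step 0: 01011
Step 1: G0=G4|G3=1|1=1 G1=G2|G3=0|1=1 G2=G1&G0=1&0=0 G3=G2=0 G4=1(const) -> 11001
Step 2: G0=G4|G3=1|0=1 G1=G2|G3=0|0=0 G2=G1&G0=1&1=1 G3=G2=0 G4=1(const) -> 10101
Step 3: G0=G4|G3=1|0=1 G1=G2|G3=1|0=1 G2=G1&G0=0&1=0 G3=G2=1 G4=1(const) -> 11011
Step 4: G0=G4|G3=1|1=1 G1=G2|G3=0|1=1 G2=G1&G0=1&1=1 G3=G2=0 G4=1(const) -> 11101
Step 5: G0=G4|G3=1|0=1 G1=G2|G3=1|0=1 G2=G1&G0=1&1=1 G3=G2=1 G4=1(const) -> 11111
Step 6: G0=G4|G3=1|1=1 G1=G2|G3=1|1=1 G2=G1&G0=1&1=1 G3=G2=1 G4=1(const) -> 11111
State from step 6 equals state from step 5 -> cycle length 1

Answer: 1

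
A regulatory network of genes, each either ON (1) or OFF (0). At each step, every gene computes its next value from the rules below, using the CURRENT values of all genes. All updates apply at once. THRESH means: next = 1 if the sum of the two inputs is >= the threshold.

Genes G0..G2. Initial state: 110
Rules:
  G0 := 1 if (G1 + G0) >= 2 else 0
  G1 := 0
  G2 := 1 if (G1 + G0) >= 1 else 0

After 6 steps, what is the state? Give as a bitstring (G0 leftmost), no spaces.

Step 1: G0=(1+1>=2)=1 G1=0(const) G2=(1+1>=1)=1 -> 101
Step 2: G0=(0+1>=2)=0 G1=0(const) G2=(0+1>=1)=1 -> 001
Step 3: G0=(0+0>=2)=0 G1=0(const) G2=(0+0>=1)=0 -> 000
Step 4: G0=(0+0>=2)=0 G1=0(const) G2=(0+0>=1)=0 -> 000
Step 5: G0=(0+0>=2)=0 G1=0(const) G2=(0+0>=1)=0 -> 000
Step 6: G0=(0+0>=2)=0 G1=0(const) G2=(0+0>=1)=0 -> 000

000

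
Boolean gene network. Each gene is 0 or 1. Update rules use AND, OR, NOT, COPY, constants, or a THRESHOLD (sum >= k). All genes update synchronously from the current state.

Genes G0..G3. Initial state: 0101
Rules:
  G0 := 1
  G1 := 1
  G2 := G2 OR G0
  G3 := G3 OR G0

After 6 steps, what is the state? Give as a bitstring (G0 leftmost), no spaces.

Step 1: G0=1(const) G1=1(const) G2=G2|G0=0|0=0 G3=G3|G0=1|0=1 -> 1101
Step 2: G0=1(const) G1=1(const) G2=G2|G0=0|1=1 G3=G3|G0=1|1=1 -> 1111
Step 3: G0=1(const) G1=1(const) G2=G2|G0=1|1=1 G3=G3|G0=1|1=1 -> 1111
Step 4: G0=1(const) G1=1(const) G2=G2|G0=1|1=1 G3=G3|G0=1|1=1 -> 1111
Step 5: G0=1(const) G1=1(const) G2=G2|G0=1|1=1 G3=G3|G0=1|1=1 -> 1111
Step 6: G0=1(const) G1=1(const) G2=G2|G0=1|1=1 G3=G3|G0=1|1=1 -> 1111

1111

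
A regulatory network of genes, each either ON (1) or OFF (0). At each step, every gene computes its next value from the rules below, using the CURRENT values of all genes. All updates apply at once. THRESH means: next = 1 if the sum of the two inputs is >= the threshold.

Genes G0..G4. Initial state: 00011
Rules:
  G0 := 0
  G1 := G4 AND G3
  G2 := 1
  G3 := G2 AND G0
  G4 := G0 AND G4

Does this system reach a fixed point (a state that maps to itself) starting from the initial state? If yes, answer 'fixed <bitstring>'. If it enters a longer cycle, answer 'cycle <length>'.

Answer: fixed 00100

Derivation:
Step 0: 00011
Step 1: G0=0(const) G1=G4&G3=1&1=1 G2=1(const) G3=G2&G0=0&0=0 G4=G0&G4=0&1=0 -> 01100
Step 2: G0=0(const) G1=G4&G3=0&0=0 G2=1(const) G3=G2&G0=1&0=0 G4=G0&G4=0&0=0 -> 00100
Step 3: G0=0(const) G1=G4&G3=0&0=0 G2=1(const) G3=G2&G0=1&0=0 G4=G0&G4=0&0=0 -> 00100
Fixed point reached at step 2: 00100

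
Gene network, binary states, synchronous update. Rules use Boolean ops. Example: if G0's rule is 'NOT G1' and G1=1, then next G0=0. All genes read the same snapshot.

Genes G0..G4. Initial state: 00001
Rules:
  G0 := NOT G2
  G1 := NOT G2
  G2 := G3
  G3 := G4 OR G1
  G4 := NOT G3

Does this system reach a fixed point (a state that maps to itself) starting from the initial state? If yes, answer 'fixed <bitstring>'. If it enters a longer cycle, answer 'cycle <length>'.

Step 0: 00001
Step 1: G0=NOT G2=NOT 0=1 G1=NOT G2=NOT 0=1 G2=G3=0 G3=G4|G1=1|0=1 G4=NOT G3=NOT 0=1 -> 11011
Step 2: G0=NOT G2=NOT 0=1 G1=NOT G2=NOT 0=1 G2=G3=1 G3=G4|G1=1|1=1 G4=NOT G3=NOT 1=0 -> 11110
Step 3: G0=NOT G2=NOT 1=0 G1=NOT G2=NOT 1=0 G2=G3=1 G3=G4|G1=0|1=1 G4=NOT G3=NOT 1=0 -> 00110
Step 4: G0=NOT G2=NOT 1=0 G1=NOT G2=NOT 1=0 G2=G3=1 G3=G4|G1=0|0=0 G4=NOT G3=NOT 1=0 -> 00100
Step 5: G0=NOT G2=NOT 1=0 G1=NOT G2=NOT 1=0 G2=G3=0 G3=G4|G1=0|0=0 G4=NOT G3=NOT 0=1 -> 00001
Cycle of length 5 starting at step 0 -> no fixed point

Answer: cycle 5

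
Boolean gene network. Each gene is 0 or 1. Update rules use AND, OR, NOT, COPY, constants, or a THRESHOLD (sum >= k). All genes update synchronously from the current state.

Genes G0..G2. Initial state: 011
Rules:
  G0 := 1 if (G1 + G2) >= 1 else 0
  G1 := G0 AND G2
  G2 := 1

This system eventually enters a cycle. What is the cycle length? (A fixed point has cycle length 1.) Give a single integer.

Answer: 1

Derivation:
Step 0: 011
Step 1: G0=(1+1>=1)=1 G1=G0&G2=0&1=0 G2=1(const) -> 101
Step 2: G0=(0+1>=1)=1 G1=G0&G2=1&1=1 G2=1(const) -> 111
Step 3: G0=(1+1>=1)=1 G1=G0&G2=1&1=1 G2=1(const) -> 111
State from step 3 equals state from step 2 -> cycle length 1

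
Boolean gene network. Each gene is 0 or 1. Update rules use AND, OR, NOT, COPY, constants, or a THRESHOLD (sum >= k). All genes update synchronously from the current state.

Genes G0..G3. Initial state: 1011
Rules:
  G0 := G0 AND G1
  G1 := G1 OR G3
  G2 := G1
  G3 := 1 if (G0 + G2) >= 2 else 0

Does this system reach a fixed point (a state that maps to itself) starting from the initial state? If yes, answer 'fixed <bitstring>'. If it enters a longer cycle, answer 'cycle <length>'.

Answer: fixed 0110

Derivation:
Step 0: 1011
Step 1: G0=G0&G1=1&0=0 G1=G1|G3=0|1=1 G2=G1=0 G3=(1+1>=2)=1 -> 0101
Step 2: G0=G0&G1=0&1=0 G1=G1|G3=1|1=1 G2=G1=1 G3=(0+0>=2)=0 -> 0110
Step 3: G0=G0&G1=0&1=0 G1=G1|G3=1|0=1 G2=G1=1 G3=(0+1>=2)=0 -> 0110
Fixed point reached at step 2: 0110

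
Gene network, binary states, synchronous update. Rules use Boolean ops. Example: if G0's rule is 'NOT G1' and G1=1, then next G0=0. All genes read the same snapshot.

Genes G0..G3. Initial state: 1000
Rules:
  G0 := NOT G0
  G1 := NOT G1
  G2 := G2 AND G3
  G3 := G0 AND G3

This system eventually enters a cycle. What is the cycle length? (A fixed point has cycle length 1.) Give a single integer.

Answer: 2

Derivation:
Step 0: 1000
Step 1: G0=NOT G0=NOT 1=0 G1=NOT G1=NOT 0=1 G2=G2&G3=0&0=0 G3=G0&G3=1&0=0 -> 0100
Step 2: G0=NOT G0=NOT 0=1 G1=NOT G1=NOT 1=0 G2=G2&G3=0&0=0 G3=G0&G3=0&0=0 -> 1000
State from step 2 equals state from step 0 -> cycle length 2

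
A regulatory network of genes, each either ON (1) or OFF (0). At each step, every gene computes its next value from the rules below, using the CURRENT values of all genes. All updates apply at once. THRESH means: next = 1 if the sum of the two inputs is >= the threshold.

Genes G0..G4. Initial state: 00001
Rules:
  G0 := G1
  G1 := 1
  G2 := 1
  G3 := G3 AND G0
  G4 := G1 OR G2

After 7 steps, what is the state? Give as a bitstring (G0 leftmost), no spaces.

Step 1: G0=G1=0 G1=1(const) G2=1(const) G3=G3&G0=0&0=0 G4=G1|G2=0|0=0 -> 01100
Step 2: G0=G1=1 G1=1(const) G2=1(const) G3=G3&G0=0&0=0 G4=G1|G2=1|1=1 -> 11101
Step 3: G0=G1=1 G1=1(const) G2=1(const) G3=G3&G0=0&1=0 G4=G1|G2=1|1=1 -> 11101
Step 4: G0=G1=1 G1=1(const) G2=1(const) G3=G3&G0=0&1=0 G4=G1|G2=1|1=1 -> 11101
Step 5: G0=G1=1 G1=1(const) G2=1(const) G3=G3&G0=0&1=0 G4=G1|G2=1|1=1 -> 11101
Step 6: G0=G1=1 G1=1(const) G2=1(const) G3=G3&G0=0&1=0 G4=G1|G2=1|1=1 -> 11101
Step 7: G0=G1=1 G1=1(const) G2=1(const) G3=G3&G0=0&1=0 G4=G1|G2=1|1=1 -> 11101

11101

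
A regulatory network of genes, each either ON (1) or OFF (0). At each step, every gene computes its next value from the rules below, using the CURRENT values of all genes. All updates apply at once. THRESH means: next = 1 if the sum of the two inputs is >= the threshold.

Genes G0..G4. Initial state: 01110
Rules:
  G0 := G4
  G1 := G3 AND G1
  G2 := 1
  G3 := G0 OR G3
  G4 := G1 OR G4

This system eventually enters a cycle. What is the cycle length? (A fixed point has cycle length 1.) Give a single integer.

Step 0: 01110
Step 1: G0=G4=0 G1=G3&G1=1&1=1 G2=1(const) G3=G0|G3=0|1=1 G4=G1|G4=1|0=1 -> 01111
Step 2: G0=G4=1 G1=G3&G1=1&1=1 G2=1(const) G3=G0|G3=0|1=1 G4=G1|G4=1|1=1 -> 11111
Step 3: G0=G4=1 G1=G3&G1=1&1=1 G2=1(const) G3=G0|G3=1|1=1 G4=G1|G4=1|1=1 -> 11111
State from step 3 equals state from step 2 -> cycle length 1

Answer: 1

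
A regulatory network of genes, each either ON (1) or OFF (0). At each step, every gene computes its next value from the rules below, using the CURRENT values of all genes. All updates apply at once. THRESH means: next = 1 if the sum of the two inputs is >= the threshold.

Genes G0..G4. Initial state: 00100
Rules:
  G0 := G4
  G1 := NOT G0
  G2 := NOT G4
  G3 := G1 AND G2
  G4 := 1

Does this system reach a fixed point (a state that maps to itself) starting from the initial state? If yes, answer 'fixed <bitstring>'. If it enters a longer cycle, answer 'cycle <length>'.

Answer: fixed 10001

Derivation:
Step 0: 00100
Step 1: G0=G4=0 G1=NOT G0=NOT 0=1 G2=NOT G4=NOT 0=1 G3=G1&G2=0&1=0 G4=1(const) -> 01101
Step 2: G0=G4=1 G1=NOT G0=NOT 0=1 G2=NOT G4=NOT 1=0 G3=G1&G2=1&1=1 G4=1(const) -> 11011
Step 3: G0=G4=1 G1=NOT G0=NOT 1=0 G2=NOT G4=NOT 1=0 G3=G1&G2=1&0=0 G4=1(const) -> 10001
Step 4: G0=G4=1 G1=NOT G0=NOT 1=0 G2=NOT G4=NOT 1=0 G3=G1&G2=0&0=0 G4=1(const) -> 10001
Fixed point reached at step 3: 10001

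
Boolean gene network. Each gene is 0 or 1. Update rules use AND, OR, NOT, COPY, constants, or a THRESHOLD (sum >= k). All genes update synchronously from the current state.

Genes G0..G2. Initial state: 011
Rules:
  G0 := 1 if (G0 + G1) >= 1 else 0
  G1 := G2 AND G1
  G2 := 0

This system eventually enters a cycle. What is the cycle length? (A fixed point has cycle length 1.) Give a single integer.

Step 0: 011
Step 1: G0=(0+1>=1)=1 G1=G2&G1=1&1=1 G2=0(const) -> 110
Step 2: G0=(1+1>=1)=1 G1=G2&G1=0&1=0 G2=0(const) -> 100
Step 3: G0=(1+0>=1)=1 G1=G2&G1=0&0=0 G2=0(const) -> 100
State from step 3 equals state from step 2 -> cycle length 1

Answer: 1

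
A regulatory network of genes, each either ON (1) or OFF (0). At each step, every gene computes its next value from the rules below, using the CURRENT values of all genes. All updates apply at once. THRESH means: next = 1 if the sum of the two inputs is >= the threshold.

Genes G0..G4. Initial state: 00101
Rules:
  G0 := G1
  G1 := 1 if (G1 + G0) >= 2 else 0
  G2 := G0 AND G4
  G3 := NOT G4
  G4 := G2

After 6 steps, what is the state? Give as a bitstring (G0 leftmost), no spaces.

Step 1: G0=G1=0 G1=(0+0>=2)=0 G2=G0&G4=0&1=0 G3=NOT G4=NOT 1=0 G4=G2=1 -> 00001
Step 2: G0=G1=0 G1=(0+0>=2)=0 G2=G0&G4=0&1=0 G3=NOT G4=NOT 1=0 G4=G2=0 -> 00000
Step 3: G0=G1=0 G1=(0+0>=2)=0 G2=G0&G4=0&0=0 G3=NOT G4=NOT 0=1 G4=G2=0 -> 00010
Step 4: G0=G1=0 G1=(0+0>=2)=0 G2=G0&G4=0&0=0 G3=NOT G4=NOT 0=1 G4=G2=0 -> 00010
Step 5: G0=G1=0 G1=(0+0>=2)=0 G2=G0&G4=0&0=0 G3=NOT G4=NOT 0=1 G4=G2=0 -> 00010
Step 6: G0=G1=0 G1=(0+0>=2)=0 G2=G0&G4=0&0=0 G3=NOT G4=NOT 0=1 G4=G2=0 -> 00010

00010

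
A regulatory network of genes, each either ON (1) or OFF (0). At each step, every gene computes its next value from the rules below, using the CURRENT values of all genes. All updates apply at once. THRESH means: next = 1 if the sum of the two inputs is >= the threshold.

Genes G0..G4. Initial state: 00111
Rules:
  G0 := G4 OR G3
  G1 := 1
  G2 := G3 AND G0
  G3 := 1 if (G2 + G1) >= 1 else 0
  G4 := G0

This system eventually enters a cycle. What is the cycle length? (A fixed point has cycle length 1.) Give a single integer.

Answer: 1

Derivation:
Step 0: 00111
Step 1: G0=G4|G3=1|1=1 G1=1(const) G2=G3&G0=1&0=0 G3=(1+0>=1)=1 G4=G0=0 -> 11010
Step 2: G0=G4|G3=0|1=1 G1=1(const) G2=G3&G0=1&1=1 G3=(0+1>=1)=1 G4=G0=1 -> 11111
Step 3: G0=G4|G3=1|1=1 G1=1(const) G2=G3&G0=1&1=1 G3=(1+1>=1)=1 G4=G0=1 -> 11111
State from step 3 equals state from step 2 -> cycle length 1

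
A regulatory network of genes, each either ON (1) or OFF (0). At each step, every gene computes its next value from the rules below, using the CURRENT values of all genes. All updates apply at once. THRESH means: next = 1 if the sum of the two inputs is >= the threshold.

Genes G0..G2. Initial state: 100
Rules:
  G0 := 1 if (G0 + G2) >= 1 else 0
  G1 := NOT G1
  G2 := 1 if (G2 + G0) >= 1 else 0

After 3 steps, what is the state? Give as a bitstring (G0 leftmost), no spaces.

Step 1: G0=(1+0>=1)=1 G1=NOT G1=NOT 0=1 G2=(0+1>=1)=1 -> 111
Step 2: G0=(1+1>=1)=1 G1=NOT G1=NOT 1=0 G2=(1+1>=1)=1 -> 101
Step 3: G0=(1+1>=1)=1 G1=NOT G1=NOT 0=1 G2=(1+1>=1)=1 -> 111

111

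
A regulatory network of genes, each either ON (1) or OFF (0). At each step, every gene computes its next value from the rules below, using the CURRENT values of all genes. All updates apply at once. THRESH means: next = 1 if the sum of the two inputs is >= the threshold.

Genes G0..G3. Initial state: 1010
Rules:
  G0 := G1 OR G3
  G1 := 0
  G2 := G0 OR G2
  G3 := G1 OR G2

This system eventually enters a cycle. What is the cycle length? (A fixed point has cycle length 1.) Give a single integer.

Step 0: 1010
Step 1: G0=G1|G3=0|0=0 G1=0(const) G2=G0|G2=1|1=1 G3=G1|G2=0|1=1 -> 0011
Step 2: G0=G1|G3=0|1=1 G1=0(const) G2=G0|G2=0|1=1 G3=G1|G2=0|1=1 -> 1011
Step 3: G0=G1|G3=0|1=1 G1=0(const) G2=G0|G2=1|1=1 G3=G1|G2=0|1=1 -> 1011
State from step 3 equals state from step 2 -> cycle length 1

Answer: 1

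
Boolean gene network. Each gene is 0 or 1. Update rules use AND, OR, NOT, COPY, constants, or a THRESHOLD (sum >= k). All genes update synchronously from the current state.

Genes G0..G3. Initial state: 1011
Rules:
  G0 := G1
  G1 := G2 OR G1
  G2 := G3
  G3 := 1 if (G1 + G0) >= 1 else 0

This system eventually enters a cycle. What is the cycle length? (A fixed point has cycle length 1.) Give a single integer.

Answer: 1

Derivation:
Step 0: 1011
Step 1: G0=G1=0 G1=G2|G1=1|0=1 G2=G3=1 G3=(0+1>=1)=1 -> 0111
Step 2: G0=G1=1 G1=G2|G1=1|1=1 G2=G3=1 G3=(1+0>=1)=1 -> 1111
Step 3: G0=G1=1 G1=G2|G1=1|1=1 G2=G3=1 G3=(1+1>=1)=1 -> 1111
State from step 3 equals state from step 2 -> cycle length 1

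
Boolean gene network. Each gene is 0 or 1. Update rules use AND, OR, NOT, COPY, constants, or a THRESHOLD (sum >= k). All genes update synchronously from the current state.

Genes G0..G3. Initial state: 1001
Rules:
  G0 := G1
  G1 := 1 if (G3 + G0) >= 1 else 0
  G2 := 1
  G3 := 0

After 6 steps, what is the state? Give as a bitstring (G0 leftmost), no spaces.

Step 1: G0=G1=0 G1=(1+1>=1)=1 G2=1(const) G3=0(const) -> 0110
Step 2: G0=G1=1 G1=(0+0>=1)=0 G2=1(const) G3=0(const) -> 1010
Step 3: G0=G1=0 G1=(0+1>=1)=1 G2=1(const) G3=0(const) -> 0110
Step 4: G0=G1=1 G1=(0+0>=1)=0 G2=1(const) G3=0(const) -> 1010
Step 5: G0=G1=0 G1=(0+1>=1)=1 G2=1(const) G3=0(const) -> 0110
Step 6: G0=G1=1 G1=(0+0>=1)=0 G2=1(const) G3=0(const) -> 1010

1010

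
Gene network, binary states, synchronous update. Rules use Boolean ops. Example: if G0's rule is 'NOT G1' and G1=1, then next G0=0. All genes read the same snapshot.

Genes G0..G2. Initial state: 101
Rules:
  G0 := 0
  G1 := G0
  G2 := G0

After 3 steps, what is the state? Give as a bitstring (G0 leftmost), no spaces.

Step 1: G0=0(const) G1=G0=1 G2=G0=1 -> 011
Step 2: G0=0(const) G1=G0=0 G2=G0=0 -> 000
Step 3: G0=0(const) G1=G0=0 G2=G0=0 -> 000

000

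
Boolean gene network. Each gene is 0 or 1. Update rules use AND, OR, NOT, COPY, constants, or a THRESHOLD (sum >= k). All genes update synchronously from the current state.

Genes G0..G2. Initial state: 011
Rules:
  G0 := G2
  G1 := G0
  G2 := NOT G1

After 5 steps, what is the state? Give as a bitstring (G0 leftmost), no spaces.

Step 1: G0=G2=1 G1=G0=0 G2=NOT G1=NOT 1=0 -> 100
Step 2: G0=G2=0 G1=G0=1 G2=NOT G1=NOT 0=1 -> 011
Step 3: G0=G2=1 G1=G0=0 G2=NOT G1=NOT 1=0 -> 100
Step 4: G0=G2=0 G1=G0=1 G2=NOT G1=NOT 0=1 -> 011
Step 5: G0=G2=1 G1=G0=0 G2=NOT G1=NOT 1=0 -> 100

100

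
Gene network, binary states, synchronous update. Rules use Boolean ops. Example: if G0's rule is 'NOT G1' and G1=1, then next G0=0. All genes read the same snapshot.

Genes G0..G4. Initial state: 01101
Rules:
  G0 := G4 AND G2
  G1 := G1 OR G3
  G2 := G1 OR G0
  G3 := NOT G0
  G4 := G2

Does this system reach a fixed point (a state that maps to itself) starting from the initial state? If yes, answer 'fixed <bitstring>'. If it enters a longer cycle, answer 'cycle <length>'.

Answer: fixed 11101

Derivation:
Step 0: 01101
Step 1: G0=G4&G2=1&1=1 G1=G1|G3=1|0=1 G2=G1|G0=1|0=1 G3=NOT G0=NOT 0=1 G4=G2=1 -> 11111
Step 2: G0=G4&G2=1&1=1 G1=G1|G3=1|1=1 G2=G1|G0=1|1=1 G3=NOT G0=NOT 1=0 G4=G2=1 -> 11101
Step 3: G0=G4&G2=1&1=1 G1=G1|G3=1|0=1 G2=G1|G0=1|1=1 G3=NOT G0=NOT 1=0 G4=G2=1 -> 11101
Fixed point reached at step 2: 11101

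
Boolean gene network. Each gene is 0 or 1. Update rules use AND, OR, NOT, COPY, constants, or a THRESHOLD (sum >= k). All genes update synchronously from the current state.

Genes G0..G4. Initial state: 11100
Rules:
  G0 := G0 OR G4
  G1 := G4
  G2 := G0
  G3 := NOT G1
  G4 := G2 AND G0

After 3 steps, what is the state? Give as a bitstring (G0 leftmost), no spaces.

Step 1: G0=G0|G4=1|0=1 G1=G4=0 G2=G0=1 G3=NOT G1=NOT 1=0 G4=G2&G0=1&1=1 -> 10101
Step 2: G0=G0|G4=1|1=1 G1=G4=1 G2=G0=1 G3=NOT G1=NOT 0=1 G4=G2&G0=1&1=1 -> 11111
Step 3: G0=G0|G4=1|1=1 G1=G4=1 G2=G0=1 G3=NOT G1=NOT 1=0 G4=G2&G0=1&1=1 -> 11101

11101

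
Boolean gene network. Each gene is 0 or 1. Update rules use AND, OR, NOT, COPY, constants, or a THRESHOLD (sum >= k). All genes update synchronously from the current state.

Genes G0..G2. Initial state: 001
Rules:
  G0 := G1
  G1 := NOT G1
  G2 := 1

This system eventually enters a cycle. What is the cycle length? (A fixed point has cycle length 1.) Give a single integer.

Step 0: 001
Step 1: G0=G1=0 G1=NOT G1=NOT 0=1 G2=1(const) -> 011
Step 2: G0=G1=1 G1=NOT G1=NOT 1=0 G2=1(const) -> 101
Step 3: G0=G1=0 G1=NOT G1=NOT 0=1 G2=1(const) -> 011
State from step 3 equals state from step 1 -> cycle length 2

Answer: 2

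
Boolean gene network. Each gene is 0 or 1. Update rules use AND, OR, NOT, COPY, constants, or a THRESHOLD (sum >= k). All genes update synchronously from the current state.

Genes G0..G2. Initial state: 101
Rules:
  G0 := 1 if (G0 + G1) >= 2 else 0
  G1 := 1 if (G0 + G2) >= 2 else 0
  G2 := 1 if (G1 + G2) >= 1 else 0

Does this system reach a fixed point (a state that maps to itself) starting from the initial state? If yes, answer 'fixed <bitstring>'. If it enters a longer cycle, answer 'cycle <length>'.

Step 0: 101
Step 1: G0=(1+0>=2)=0 G1=(1+1>=2)=1 G2=(0+1>=1)=1 -> 011
Step 2: G0=(0+1>=2)=0 G1=(0+1>=2)=0 G2=(1+1>=1)=1 -> 001
Step 3: G0=(0+0>=2)=0 G1=(0+1>=2)=0 G2=(0+1>=1)=1 -> 001
Fixed point reached at step 2: 001

Answer: fixed 001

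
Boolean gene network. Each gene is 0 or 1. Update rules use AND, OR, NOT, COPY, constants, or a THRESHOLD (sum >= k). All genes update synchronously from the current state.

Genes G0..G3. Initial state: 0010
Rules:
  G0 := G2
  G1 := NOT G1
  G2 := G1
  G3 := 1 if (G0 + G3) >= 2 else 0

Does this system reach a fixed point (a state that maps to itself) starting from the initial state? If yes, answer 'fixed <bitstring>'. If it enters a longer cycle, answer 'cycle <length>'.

Step 0: 0010
Step 1: G0=G2=1 G1=NOT G1=NOT 0=1 G2=G1=0 G3=(0+0>=2)=0 -> 1100
Step 2: G0=G2=0 G1=NOT G1=NOT 1=0 G2=G1=1 G3=(1+0>=2)=0 -> 0010
Cycle of length 2 starting at step 0 -> no fixed point

Answer: cycle 2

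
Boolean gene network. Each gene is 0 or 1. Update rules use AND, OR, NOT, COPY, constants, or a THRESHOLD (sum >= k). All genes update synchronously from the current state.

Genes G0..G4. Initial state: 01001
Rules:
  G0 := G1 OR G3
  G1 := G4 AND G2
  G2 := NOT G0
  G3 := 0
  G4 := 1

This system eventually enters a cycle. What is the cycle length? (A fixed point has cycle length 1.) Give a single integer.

Step 0: 01001
Step 1: G0=G1|G3=1|0=1 G1=G4&G2=1&0=0 G2=NOT G0=NOT 0=1 G3=0(const) G4=1(const) -> 10101
Step 2: G0=G1|G3=0|0=0 G1=G4&G2=1&1=1 G2=NOT G0=NOT 1=0 G3=0(const) G4=1(const) -> 01001
State from step 2 equals state from step 0 -> cycle length 2

Answer: 2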